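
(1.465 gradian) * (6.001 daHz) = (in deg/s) 1 gradian = 0.015707963 rad, so 1.465 gradian = 1.465 * 0.015707963 = 0.023012166 rad. 1 daHz = 10 Hz, so 6.001 daHz = 6.001 * 10 = 60.01 Hz. Combine: 0.023012166 rad * 60.01 Hz = 1.3809601 rad/s. 1 deg/s = 0.017453293 rad/s, so 1.3809601 rad/s = 1.3809601 / 0.017453293 = 79.123185 deg/s ≈ 79.12 deg/s (4 s.f.). Final answer: 79.12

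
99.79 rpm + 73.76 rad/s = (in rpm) 1 rpm = 0.10471976 rad/s, so 99.79 rpm = 99.79 * 0.10471976 = 10.449984 rad/s. 73.76 rad/s is already in rad/s. Sum: 10.449984 + 73.76 = 84.209984 rad/s. 1 rpm = 0.10471976 rad/s, so 84.209984 rad/s = 84.209984 / 0.10471976 = 804.14612 rpm ≈ 804.1 rpm (4 s.f.). Final answer: 804.1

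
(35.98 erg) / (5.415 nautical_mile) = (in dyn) 3.588e-05. Check: 1 erg = 1e-07 J, so 35.98 erg = 35.98 * 1e-07 = 3.598e-06 J. 1 nautical_mile = 1852 m, so 5.415 nautical_mile = 5.415 * 1852 = 10028.58 m. Combine: 3.598e-06 J / 10028.58 m = 3.5877462e-10 N. 1 dyn = 1e-05 N, so 3.5877462e-10 N = 3.5877462e-10 / 1e-05 = 3.5877462e-05 dyn ≈ 3.588e-05 dyn (4 s.f.).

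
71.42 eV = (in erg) 1 eV = 1.6021766e-19 J, so 71.42 eV = 71.42 * 1.6021766e-19 = 1.1442746e-17 J. 1 erg = 1e-07 J, so 1.1442746e-17 J = 1.1442746e-17 / 1e-07 = 1.1442746e-10 erg ≈ 1.144e-10 erg (4 s.f.). Final answer: 1.144e-10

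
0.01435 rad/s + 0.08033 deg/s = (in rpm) 0.01435 rad/s is already in rad/s. 1 deg/s = 0.017453293 rad/s, so 0.08033 deg/s = 0.08033 * 0.017453293 = 0.001402023 rad/s. Sum: 0.01435 + 0.001402023 = 0.015752023 rad/s. 1 rpm = 0.10471976 rad/s, so 0.015752023 rad/s = 0.015752023 / 0.10471976 = 0.15042074 rpm ≈ 0.1504 rpm (4 s.f.). Final answer: 0.1504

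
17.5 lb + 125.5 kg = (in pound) 1 lb = 0.45359237 kg, so 17.5 lb = 17.5 * 0.45359237 = 7.9378665 kg. 125.5 kg is already in kg. Sum: 7.9378665 + 125.5 = 133.43787 kg. 1 pound = 0.45359237 kg, so 133.43787 kg = 133.43787 / 0.45359237 = 294.18014 pound ≈ 294.2 pound (4 s.f.). Final answer: 294.2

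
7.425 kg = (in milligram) 7.425e+06. Check: 1 milligram = 1e-06 kg, so 7.425 kg = 7.425 / 1e-06 = 7425000 milligram ≈ 7.425e+06 milligram (4 s.f.).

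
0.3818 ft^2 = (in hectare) 1 ft^2 = 0.09290304 m^2, so 0.3818 ft^2 = 0.3818 * 0.09290304 = 0.035470381 m^2. 1 hectare = 10000 m^2, so 0.035470381 m^2 = 0.035470381 / 10000 = 3.5470381e-06 hectare ≈ 3.547e-06 hectare (4 s.f.). Final answer: 3.547e-06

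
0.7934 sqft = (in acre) 1.821e-05. Check: 1 sqft = 0.09290304 m^2, so 0.7934 sqft = 0.7934 * 0.09290304 = 0.073709272 m^2. 1 acre = 4046.8564 m^2, so 0.073709272 m^2 = 0.073709272 / 4046.8564 = 1.8213958e-05 acre ≈ 1.821e-05 acre (4 s.f.).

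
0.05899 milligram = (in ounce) 1 milligram = 1e-06 kg, so 0.05899 milligram = 0.05899 * 1e-06 = 5.899e-08 kg. 1 ounce = 0.028349523 kg, so 5.899e-08 kg = 5.899e-08 / 0.028349523 = 2.080811e-06 ounce ≈ 2.081e-06 ounce (4 s.f.). Final answer: 2.081e-06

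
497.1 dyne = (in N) 0.004971. Check: 1 dyne = 1e-05 N, so 497.1 dyne = 497.1 * 1e-05 = 0.004971 N. Result: 0.004971 N.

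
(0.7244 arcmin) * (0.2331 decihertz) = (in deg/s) 1 arcmin = 0.00029088821 rad, so 0.7244 arcmin = 0.7244 * 0.00029088821 = 0.00021071942 rad. 1 decihertz = 0.1 Hz, so 0.2331 decihertz = 0.2331 * 0.1 = 0.02331 Hz. Combine: 0.00021071942 rad * 0.02331 Hz = 4.9118696e-06 rad/s. 1 deg/s = 0.017453293 rad/s, so 4.9118696e-06 rad/s = 4.9118696e-06 / 0.017453293 = 0.0002814294 deg/s ≈ 0.0002814 deg/s (4 s.f.). Final answer: 0.0002814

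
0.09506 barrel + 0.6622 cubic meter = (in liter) 1 barrel = 0.15898729 m^3, so 0.09506 barrel = 0.09506 * 0.15898729 = 0.015113332 m^3. 0.6622 cubic meter = 0.6622 m^3. Sum: 0.015113332 + 0.6622 = 0.67731333 m^3. 1 liter = 0.001 m^3, so 0.67731333 m^3 = 0.67731333 / 0.001 = 677.31333 liter ≈ 677.3 liter (4 s.f.). Final answer: 677.3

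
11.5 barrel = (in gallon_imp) 1 barrel = 0.15898729 m^3, so 11.5 barrel = 11.5 * 0.15898729 = 1.8283539 m^3. 1 gallon_imp = 0.00454609 m^3, so 1.8283539 m^3 = 1.8283539 / 0.00454609 = 402.18163 gallon_imp ≈ 402.2 gallon_imp (4 s.f.). Final answer: 402.2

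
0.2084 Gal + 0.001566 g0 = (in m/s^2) 1 Gal = 0.01 m/s^2, so 0.2084 Gal = 0.2084 * 0.01 = 0.002084 m/s^2. 1 g0 = 9.80665 m/s^2, so 0.001566 g0 = 0.001566 * 9.80665 = 0.015357214 m/s^2. Sum: 0.002084 + 0.015357214 = 0.017441214 m/s^2. Result: 0.017441214 m/s^2 ≈ 0.01744 m/s^2 (4 s.f.). Final answer: 0.01744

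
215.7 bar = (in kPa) 1 bar = 100000 Pa, so 215.7 bar = 215.7 * 100000 = 21570000 Pa. 1 kPa = 1000 Pa, so 21570000 Pa = 21570000 / 1000 = 21570 kPa ≈ 2.157e+04 kPa (4 s.f.). Final answer: 2.157e+04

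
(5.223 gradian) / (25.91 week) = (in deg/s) 1 gradian = 0.015707963 rad, so 5.223 gradian = 5.223 * 0.015707963 = 0.082042692 rad. 1 week = 604800 s, so 25.91 week = 25.91 * 604800 = 15670368 s. Combine: 0.082042692 rad / 15670368 s = 5.2355307e-09 rad/s. 1 deg/s = 0.017453293 rad/s, so 5.2355307e-09 rad/s = 5.2355307e-09 / 0.017453293 = 2.9997381e-07 deg/s ≈ 3e-07 deg/s (4 s.f.). Final answer: 3e-07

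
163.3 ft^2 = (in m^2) 1 ft^2 = 0.09290304 m^2, so 163.3 ft^2 = 163.3 * 0.09290304 = 15.171066 m^2. Result: 15.171066 m^2 ≈ 15.17 m^2 (4 s.f.). Final answer: 15.17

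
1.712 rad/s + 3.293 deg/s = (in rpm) 16.9. Check: 1.712 rad/s is already in rad/s. 1 deg/s = 0.017453293 rad/s, so 3.293 deg/s = 3.293 * 0.017453293 = 0.057473692 rad/s. Sum: 1.712 + 0.057473692 = 1.7694737 rad/s. 1 rpm = 0.10471976 rad/s, so 1.7694737 rad/s = 1.7694737 / 0.10471976 = 16.897229 rpm ≈ 16.9 rpm (4 s.f.).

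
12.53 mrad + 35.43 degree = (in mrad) 630.9. Check: 1 mrad = 0.001 rad, so 12.53 mrad = 12.53 * 0.001 = 0.01253 rad. 1 degree = 0.017453293 rad, so 35.43 degree = 35.43 * 0.017453293 = 0.61837015 rad. Sum: 0.01253 + 0.61837015 = 0.63090015 rad. 1 mrad = 0.001 rad, so 0.63090015 rad = 0.63090015 / 0.001 = 630.90015 mrad ≈ 630.9 mrad (4 s.f.).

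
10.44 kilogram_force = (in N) 102.4. Check: 1 kilogram_force = 9.80665 N, so 10.44 kilogram_force = 10.44 * 9.80665 = 102.38143 N. Result: 102.38143 N ≈ 102.4 N (4 s.f.).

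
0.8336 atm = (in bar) 0.8446. Check: 1 atm = 101325 Pa, so 0.8336 atm = 0.8336 * 101325 = 84464.52 Pa. 1 bar = 100000 Pa, so 84464.52 Pa = 84464.52 / 100000 = 0.8446452 bar ≈ 0.8446 bar (4 s.f.).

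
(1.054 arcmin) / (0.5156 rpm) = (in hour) 1 arcmin = 0.00029088821 rad, so 1.054 arcmin = 1.054 * 0.00029088821 = 0.00030659617 rad. 1 rpm = 0.10471976 rad/s, so 0.5156 rpm = 0.5156 * 0.10471976 = 0.053993506 rad/s. Combine: 0.00030659617 rad / 0.053993506 rad/s = 0.0056783898 s. 1 hour = 3600 s, so 0.0056783898 s = 0.0056783898 / 3600 = 1.5773305e-06 hour ≈ 1.577e-06 hour (4 s.f.). Final answer: 1.577e-06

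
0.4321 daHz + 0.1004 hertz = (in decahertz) 1 daHz = 10 Hz, so 0.4321 daHz = 0.4321 * 10 = 4.321 Hz. 0.1004 hertz = 0.1004 Hz. Sum: 4.321 + 0.1004 = 4.4214 Hz. 1 decahertz = 10 Hz, so 4.4214 Hz = 4.4214 / 10 = 0.44214 decahertz ≈ 0.4421 decahertz (4 s.f.). Final answer: 0.4421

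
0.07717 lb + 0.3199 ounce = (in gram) 1 lb = 0.45359237 kg, so 0.07717 lb = 0.07717 * 0.45359237 = 0.035003723 kg. 1 ounce = 0.028349523 kg, so 0.3199 ounce = 0.3199 * 0.028349523 = 0.0090690124 kg. Sum: 0.035003723 + 0.0090690124 = 0.044072736 kg. 1 gram = 0.001 kg, so 0.044072736 kg = 0.044072736 / 0.001 = 44.072736 gram ≈ 44.07 gram (4 s.f.). Final answer: 44.07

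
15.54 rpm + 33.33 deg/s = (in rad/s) 2.209. Check: 1 rpm = 0.10471976 rad/s, so 15.54 rpm = 15.54 * 0.10471976 = 1.627345 rad/s. 1 deg/s = 0.017453293 rad/s, so 33.33 deg/s = 33.33 * 0.017453293 = 0.58171824 rad/s. Sum: 1.627345 + 0.58171824 = 2.2090632 rad/s. Result: 2.2090632 rad/s ≈ 2.209 rad/s (4 s.f.).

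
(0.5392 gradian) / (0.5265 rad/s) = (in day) 1 gradian = 0.015707963 rad, so 0.5392 gradian = 0.5392 * 0.015707963 = 0.0084697338 rad. 0.5265 rad/s is already in rad/s. Combine: 0.0084697338 rad / 0.5265 rad/s = 0.016086864 s. 1 day = 86400 s, so 0.016086864 s = 0.016086864 / 86400 = 1.8619055e-07 day ≈ 1.862e-07 day (4 s.f.). Final answer: 1.862e-07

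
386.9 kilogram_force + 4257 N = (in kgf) 821. Check: 1 kilogram_force = 9.80665 N, so 386.9 kilogram_force = 386.9 * 9.80665 = 3794.1929 N. 4257 N is already in N. Sum: 3794.1929 + 4257 = 8051.1929 N. 1 kgf = 9.80665 N, so 8051.1929 N = 8051.1929 / 9.80665 = 820.99319 kgf ≈ 821 kgf (4 s.f.).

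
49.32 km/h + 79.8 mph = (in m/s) 1 km/h = 0.27777778 m/s, so 49.32 km/h = 49.32 * 0.27777778 = 13.7 m/s. 1 mph = 0.44704 m/s, so 79.8 mph = 79.8 * 0.44704 = 35.673792 m/s. Sum: 13.7 + 35.673792 = 49.373792 m/s. Result: 49.373792 m/s ≈ 49.37 m/s (4 s.f.). Final answer: 49.37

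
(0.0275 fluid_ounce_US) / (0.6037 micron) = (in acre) 0.0003329. Check: 1 fluid_ounce_US = 2.957353e-05 m^3, so 0.0275 fluid_ounce_US = 0.0275 * 2.957353e-05 = 8.1327206e-07 m^3. 1 micron = 1e-06 m, so 0.6037 micron = 0.6037 * 1e-06 = 6.037e-07 m. Combine: 8.1327206e-07 m^3 / 6.037e-07 m = 1.347146 m^2. 1 acre = 4046.8564 m^2, so 1.347146 m^2 = 1.347146 / 4046.8564 = 0.00033288704 acre ≈ 0.0003329 acre (4 s.f.).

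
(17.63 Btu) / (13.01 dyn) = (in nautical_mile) 7.72e+04. Check: 1 Btu = 1055.0559 J, so 17.63 Btu = 17.63 * 1055.0559 = 18600.635 J. 1 dyn = 1e-05 N, so 13.01 dyn = 13.01 * 1e-05 = 0.0001301 N. Combine: 18600.635 J / 0.0001301 N = 1.4297183e+08 m. 1 nautical_mile = 1852 m, so 1.4297183e+08 m = 1.4297183e+08 / 1852 = 77198.611 nautical_mile ≈ 7.72e+04 nautical_mile (4 s.f.).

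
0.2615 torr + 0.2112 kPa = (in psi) 1 torr = 133.32237 Pa, so 0.2615 torr = 0.2615 * 133.32237 = 34.863799 Pa. 1 kPa = 1000 Pa, so 0.2112 kPa = 0.2112 * 1000 = 211.2 Pa. Sum: 34.863799 + 211.2 = 246.0638 Pa. 1 psi = 6894.7573 Pa, so 246.0638 Pa = 246.0638 / 6894.7573 = 0.035688537 psi ≈ 0.03569 psi (4 s.f.). Final answer: 0.03569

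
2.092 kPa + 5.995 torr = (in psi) 1 kPa = 1000 Pa, so 2.092 kPa = 2.092 * 1000 = 2092 Pa. 1 torr = 133.32237 Pa, so 5.995 torr = 5.995 * 133.32237 = 799.2676 Pa. Sum: 2092 + 799.2676 = 2891.2676 Pa. 1 psi = 6894.7573 Pa, so 2891.2676 Pa = 2891.2676 / 6894.7573 = 0.41934291 psi ≈ 0.4193 psi (4 s.f.). Final answer: 0.4193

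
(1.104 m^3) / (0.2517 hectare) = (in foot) 1.104 m^3 is already in m^3. 1 hectare = 10000 m^2, so 0.2517 hectare = 0.2517 * 10000 = 2517 m^2. Combine: 1.104 m^3 / 2517 m^2 = 0.0004386174 m. 1 foot = 0.3048 m, so 0.0004386174 m = 0.0004386174 / 0.3048 = 0.0014390335 foot ≈ 0.001439 foot (4 s.f.). Final answer: 0.001439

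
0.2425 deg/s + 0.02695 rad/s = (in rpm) 0.2978. Check: 1 deg/s = 0.017453293 rad/s, so 0.2425 deg/s = 0.2425 * 0.017453293 = 0.0042324234 rad/s. 0.02695 rad/s is already in rad/s. Sum: 0.0042324234 + 0.02695 = 0.031182423 rad/s. 1 rpm = 0.10471976 rad/s, so 0.031182423 rad/s = 0.031182423 / 0.10471976 = 0.29777021 rpm ≈ 0.2978 rpm (4 s.f.).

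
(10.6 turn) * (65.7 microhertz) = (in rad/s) 1 turn = 6.2831853 rad, so 10.6 turn = 10.6 * 6.2831853 = 66.601764 rad. 1 microhertz = 1e-06 Hz, so 65.7 microhertz = 65.7 * 1e-06 = 6.57e-05 Hz. Combine: 66.601764 rad * 6.57e-05 Hz = 0.0043757359 rad/s. Result: 0.0043757359 rad/s ≈ 0.004376 rad/s (4 s.f.). Final answer: 0.004376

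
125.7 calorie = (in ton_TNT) 1 calorie = 4.184 J, so 125.7 calorie = 125.7 * 4.184 = 525.9288 J. 1 ton_TNT = 4.184e+09 J, so 525.9288 J = 525.9288 / 4.184e+09 = 1.257e-07 ton_TNT. Final answer: 1.257e-07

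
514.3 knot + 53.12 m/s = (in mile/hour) 710.7. Check: 1 knot = 0.51444444 m/s, so 514.3 knot = 514.3 * 0.51444444 = 264.57878 m/s. 53.12 m/s is already in m/s. Sum: 264.57878 + 53.12 = 317.69878 m/s. 1 mile/hour = 0.44704 m/s, so 317.69878 m/s = 317.69878 / 0.44704 = 710.67193 mile/hour ≈ 710.7 mile/hour (4 s.f.).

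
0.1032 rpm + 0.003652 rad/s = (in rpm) 1 rpm = 0.10471976 rad/s, so 0.1032 rpm = 0.1032 * 0.10471976 = 0.010807079 rad/s. 0.003652 rad/s is already in rad/s. Sum: 0.010807079 + 0.003652 = 0.014459079 rad/s. 1 rpm = 0.10471976 rad/s, so 0.014459079 rad/s = 0.014459079 / 0.10471976 = 0.13807403 rpm ≈ 0.1381 rpm (4 s.f.). Final answer: 0.1381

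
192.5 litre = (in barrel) 1.211. Check: 1 litre = 0.001 m^3, so 192.5 litre = 192.5 * 0.001 = 0.1925 m^3. 1 barrel = 0.15898729 m^3, so 0.1925 m^3 = 0.1925 / 0.15898729 = 1.2107886 barrel ≈ 1.211 barrel (4 s.f.).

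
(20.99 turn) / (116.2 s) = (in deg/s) 65.03. Check: 1 turn = 6.2831853 rad, so 20.99 turn = 20.99 * 6.2831853 = 131.88406 rad. 116.2 s is already in s. Combine: 131.88406 rad / 116.2 s = 1.1349747 rad/s. 1 deg/s = 0.017453293 rad/s, so 1.1349747 rad/s = 1.1349747 / 0.017453293 = 65.02926 deg/s ≈ 65.03 deg/s (4 s.f.).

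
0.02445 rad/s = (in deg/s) 1.401. Check: 1 deg/s = 0.017453293 rad/s, so 0.02445 rad/s = 0.02445 / 0.017453293 = 1.4008818 deg/s ≈ 1.401 deg/s (4 s.f.).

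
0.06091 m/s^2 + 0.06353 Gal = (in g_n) 0.006276. Check: 0.06091 m/s^2 is already in m/s^2. 1 Gal = 0.01 m/s^2, so 0.06353 Gal = 0.06353 * 0.01 = 0.0006353 m/s^2. Sum: 0.06091 + 0.0006353 = 0.0615453 m/s^2. 1 g_n = 9.80665 m/s^2, so 0.0615453 m/s^2 = 0.0615453 / 9.80665 = 0.006275874 g_n ≈ 0.006276 g_n (4 s.f.).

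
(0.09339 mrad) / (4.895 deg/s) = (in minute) 1.822e-05. Check: 1 mrad = 0.001 rad, so 0.09339 mrad = 0.09339 * 0.001 = 9.339e-05 rad. 1 deg/s = 0.017453293 rad/s, so 4.895 deg/s = 4.895 * 0.017453293 = 0.085433867 rad/s. Combine: 9.339e-05 rad / 0.085433867 rad/s = 0.0010931262 s. 1 minute = 60 s, so 0.0010931262 s = 0.0010931262 / 60 = 1.821877e-05 minute ≈ 1.822e-05 minute (4 s.f.).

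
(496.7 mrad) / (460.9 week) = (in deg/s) 1 mrad = 0.001 rad, so 496.7 mrad = 496.7 * 0.001 = 0.4967 rad. 1 week = 604800 s, so 460.9 week = 460.9 * 604800 = 2.7875232e+08 s. Combine: 0.4967 rad / 2.7875232e+08 s = 1.7818686e-09 rad/s. 1 deg/s = 0.017453293 rad/s, so 1.7818686e-09 rad/s = 1.7818686e-09 / 0.017453293 = 1.0209355e-07 deg/s ≈ 1.021e-07 deg/s (4 s.f.). Final answer: 1.021e-07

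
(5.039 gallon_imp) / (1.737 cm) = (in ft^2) 1 gallon_imp = 0.00454609 m^3, so 5.039 gallon_imp = 5.039 * 0.00454609 = 0.022907748 m^3. 1 cm = 0.01 m, so 1.737 cm = 1.737 * 0.01 = 0.01737 m. Combine: 0.022907748 m^3 / 0.01737 m = 1.318811 m^2. 1 ft^2 = 0.09290304 m^2, so 1.318811 m^2 = 1.318811 / 0.09290304 = 14.195564 ft^2 ≈ 14.2 ft^2 (4 s.f.). Final answer: 14.2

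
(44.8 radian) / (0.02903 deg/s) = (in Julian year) 44.8 radian = 44.8 rad. 1 deg/s = 0.017453293 rad/s, so 0.02903 deg/s = 0.02903 * 0.017453293 = 0.00050666908 rad/s. Combine: 44.8 rad / 0.00050666908 rad/s = 88420.631 s. 1 Julian year = 31557600 s, so 88420.631 s = 88420.631 / 31557600 = 0.0028018807 Julian year ≈ 0.002802 Julian year (4 s.f.). Final answer: 0.002802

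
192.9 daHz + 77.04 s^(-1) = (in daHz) 1 daHz = 10 Hz, so 192.9 daHz = 192.9 * 10 = 1929 Hz. 77.04 s^(-1) = 77.04 Hz. Sum: 1929 + 77.04 = 2006.04 Hz. 1 daHz = 10 Hz, so 2006.04 Hz = 2006.04 / 10 = 200.604 daHz ≈ 200.6 daHz (4 s.f.). Final answer: 200.6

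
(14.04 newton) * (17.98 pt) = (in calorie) 14.04 newton = 14.04 N. 1 pt = 0.00035277778 m, so 17.98 pt = 17.98 * 0.00035277778 = 0.0063429444 m. Combine: 14.04 N * 0.0063429444 m = 0.08905494 J. 1 calorie = 4.184 J, so 0.08905494 J = 0.08905494 / 4.184 = 0.021284641 calorie ≈ 0.02128 calorie (4 s.f.). Final answer: 0.02128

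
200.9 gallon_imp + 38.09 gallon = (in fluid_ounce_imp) 1 gallon_imp = 0.00454609 m^3, so 200.9 gallon_imp = 200.9 * 0.00454609 = 0.91330948 m^3. 1 gallon = 0.0037854118 m^3, so 38.09 gallon = 38.09 * 0.0037854118 = 0.14418633 m^3. Sum: 0.91330948 + 0.14418633 = 1.0574958 m^3. 1 fluid_ounce_imp = 2.8413063e-05 m^3, so 1.0574958 m^3 = 1.0574958 / 2.8413063e-05 = 37218.65 fluid_ounce_imp ≈ 3.722e+04 fluid_ounce_imp (4 s.f.). Final answer: 3.722e+04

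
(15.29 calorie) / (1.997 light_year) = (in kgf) 3.453e-16. Check: 1 calorie = 4.184 J, so 15.29 calorie = 15.29 * 4.184 = 63.97336 J. 1 light_year = 9.4607305e+15 m, so 1.997 light_year = 1.997 * 9.4607305e+15 = 1.8893079e+16 m. Combine: 63.97336 J / 1.8893079e+16 m = 3.3860739e-15 N. 1 kgf = 9.80665 N, so 3.3860739e-15 N = 3.3860739e-15 / 9.80665 = 3.4528344e-16 kgf ≈ 3.453e-16 kgf (4 s.f.).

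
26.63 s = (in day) 1 day = 86400 s, so 26.63 s = 26.63 / 86400 = 0.00030821759 day ≈ 0.0003082 day (4 s.f.). Final answer: 0.0003082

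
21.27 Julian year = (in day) 7769. Check: 1 Julian year = 31557600 s, so 21.27 Julian year = 21.27 * 31557600 = 6.7123015e+08 s. 1 day = 86400 s, so 6.7123015e+08 s = 6.7123015e+08 / 86400 = 7768.8675 day ≈ 7769 day (4 s.f.).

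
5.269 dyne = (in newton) 1 dyne = 1e-05 N, so 5.269 dyne = 5.269 * 1e-05 = 5.269e-05 N. 5.269e-05 N = 5.269e-05 newton. Final answer: 5.269e-05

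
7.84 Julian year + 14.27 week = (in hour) 7.112e+04. Check: 1 Julian year = 31557600 s, so 7.84 Julian year = 7.84 * 31557600 = 2.4741158e+08 s. 1 week = 604800 s, so 14.27 week = 14.27 * 604800 = 8630496 s. Sum: 2.4741158e+08 + 8630496 = 2.5604208e+08 s. 1 hour = 3600 s, so 2.5604208e+08 s = 2.5604208e+08 / 3600 = 71122.8 hour ≈ 7.112e+04 hour (4 s.f.).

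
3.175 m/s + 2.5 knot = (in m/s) 3.175 m/s is already in m/s. 1 knot = 0.51444444 m/s, so 2.5 knot = 2.5 * 0.51444444 = 1.2861111 m/s. Sum: 3.175 + 1.2861111 = 4.4611111 m/s. Result: 4.4611111 m/s ≈ 4.461 m/s (4 s.f.). Final answer: 4.461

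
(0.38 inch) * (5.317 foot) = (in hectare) 1 inch = 0.0254 m, so 0.38 inch = 0.38 * 0.0254 = 0.009652 m. 1 foot = 0.3048 m, so 5.317 foot = 5.317 * 0.3048 = 1.6206216 m. Combine: 0.009652 m * 1.6206216 m = 0.01564224 m^2. 1 hectare = 10000 m^2, so 0.01564224 m^2 = 0.01564224 / 10000 = 1.564224e-06 hectare ≈ 1.564e-06 hectare (4 s.f.). Final answer: 1.564e-06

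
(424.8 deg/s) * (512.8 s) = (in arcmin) 1.307e+07. Check: 1 deg/s = 0.017453293 rad/s, so 424.8 deg/s = 424.8 * 0.017453293 = 7.4141587 rad/s. 512.8 s is already in s. Combine: 7.4141587 rad/s * 512.8 s = 3801.9806 rad. 1 arcmin = 0.00029088821 rad, so 3801.9806 rad = 3801.9806 / 0.00029088821 = 13070246 arcmin ≈ 1.307e+07 arcmin (4 s.f.).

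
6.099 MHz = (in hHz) 6.099e+04. Check: 1 MHz = 1000000 Hz, so 6.099 MHz = 6.099 * 1000000 = 6099000 Hz. 1 hHz = 100 Hz, so 6099000 Hz = 6099000 / 100 = 60990 hHz ≈ 6.099e+04 hHz (4 s.f.).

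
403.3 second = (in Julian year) 1.278e-05. Check: 403.3 second = 403.3 s. 1 Julian year = 31557600 s, so 403.3 s = 403.3 / 31557600 = 1.2779806e-05 Julian year ≈ 1.278e-05 Julian year (4 s.f.).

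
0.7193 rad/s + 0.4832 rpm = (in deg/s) 44.11. Check: 0.7193 rad/s is already in rad/s. 1 rpm = 0.10471976 rad/s, so 0.4832 rpm = 0.4832 * 0.10471976 = 0.050600586 rad/s. Sum: 0.7193 + 0.050600586 = 0.76990059 rad/s. 1 deg/s = 0.017453293 rad/s, so 0.76990059 rad/s = 0.76990059 / 0.017453293 = 44.112054 deg/s ≈ 44.11 deg/s (4 s.f.).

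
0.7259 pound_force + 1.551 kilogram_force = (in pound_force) 4.145. Check: 1 pound_force = 4.4482216 N, so 0.7259 pound_force = 0.7259 * 4.4482216 = 3.2289641 N. 1 kilogram_force = 9.80665 N, so 1.551 kilogram_force = 1.551 * 9.80665 = 15.210114 N. Sum: 3.2289641 + 15.210114 = 18.439078 N. 1 pound_force = 4.4482216 N, so 18.439078 N = 18.439078 / 4.4482216 = 4.1452697 pound_force ≈ 4.145 pound_force (4 s.f.).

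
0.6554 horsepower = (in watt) 1 horsepower = 745.69987 W, so 0.6554 horsepower = 0.6554 * 745.69987 = 488.7317 W. 488.7317 W = 488.7317 watt ≈ 488.7 watt (4 s.f.). Final answer: 488.7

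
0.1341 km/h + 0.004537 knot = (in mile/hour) 1 km/h = 0.27777778 m/s, so 0.1341 km/h = 0.1341 * 0.27777778 = 0.03725 m/s. 1 knot = 0.51444444 m/s, so 0.004537 knot = 0.004537 * 0.51444444 = 0.0023340344 m/s. Sum: 0.03725 + 0.0023340344 = 0.039584034 m/s. 1 mile/hour = 0.44704 m/s, so 0.039584034 m/s = 0.039584034 / 0.44704 = 0.088546963 mile/hour ≈ 0.08855 mile/hour (4 s.f.). Final answer: 0.08855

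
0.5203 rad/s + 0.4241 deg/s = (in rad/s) 0.5203 rad/s is already in rad/s. 1 deg/s = 0.017453293 rad/s, so 0.4241 deg/s = 0.4241 * 0.017453293 = 0.0074019414 rad/s. Sum: 0.5203 + 0.0074019414 = 0.52770194 rad/s. Result: 0.52770194 rad/s ≈ 0.5277 rad/s (4 s.f.). Final answer: 0.5277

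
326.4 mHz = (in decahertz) 0.03264. Check: 1 mHz = 0.001 Hz, so 326.4 mHz = 326.4 * 0.001 = 0.3264 Hz. 1 decahertz = 10 Hz, so 0.3264 Hz = 0.3264 / 10 = 0.03264 decahertz.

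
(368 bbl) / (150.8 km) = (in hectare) 1 bbl = 0.15898729 m^3, so 368 bbl = 368 * 0.15898729 = 58.507325 m^3. 1 km = 1000 m, so 150.8 km = 150.8 * 1000 = 150800 m. Combine: 58.507325 m^3 / 150800 m = 0.00038797961 m^2. 1 hectare = 10000 m^2, so 0.00038797961 m^2 = 0.00038797961 / 10000 = 3.8797961e-08 hectare ≈ 3.88e-08 hectare (4 s.f.). Final answer: 3.88e-08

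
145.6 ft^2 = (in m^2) 1 ft^2 = 0.09290304 m^2, so 145.6 ft^2 = 145.6 * 0.09290304 = 13.526683 m^2. Result: 13.526683 m^2 ≈ 13.53 m^2 (4 s.f.). Final answer: 13.53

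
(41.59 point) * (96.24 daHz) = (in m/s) 1 point = 0.00035277778 m, so 41.59 point = 41.59 * 0.00035277778 = 0.014672028 m. 1 daHz = 10 Hz, so 96.24 daHz = 96.24 * 10 = 962.4 Hz. Combine: 0.014672028 m * 962.4 Hz = 14.12036 m/s. Result: 14.12036 m/s ≈ 14.12 m/s (4 s.f.). Final answer: 14.12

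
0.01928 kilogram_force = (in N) 0.1891. Check: 1 kilogram_force = 9.80665 N, so 0.01928 kilogram_force = 0.01928 * 9.80665 = 0.18907221 N. Result: 0.18907221 N ≈ 0.1891 N (4 s.f.).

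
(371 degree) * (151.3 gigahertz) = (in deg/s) 1 degree = 0.017453293 rad, so 371 degree = 371 * 0.017453293 = 6.4751715 rad. 1 gigahertz = 1e+09 Hz, so 151.3 gigahertz = 151.3 * 1e+09 = 1.513e+11 Hz. Combine: 6.4751715 rad * 1.513e+11 Hz = 9.7969345e+11 rad/s. 1 deg/s = 0.017453293 rad/s, so 9.7969345e+11 rad/s = 9.7969345e+11 / 0.017453293 = 5.61323e+13 deg/s ≈ 5.613e+13 deg/s (4 s.f.). Final answer: 5.613e+13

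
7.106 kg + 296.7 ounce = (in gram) 7.106 kg is already in kg. 1 ounce = 0.028349523 kg, so 296.7 ounce = 296.7 * 0.028349523 = 8.4113035 kg. Sum: 7.106 + 8.4113035 = 15.517304 kg. 1 gram = 0.001 kg, so 15.517304 kg = 15.517304 / 0.001 = 15517.304 gram ≈ 1.552e+04 gram (4 s.f.). Final answer: 1.552e+04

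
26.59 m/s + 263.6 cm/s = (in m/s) 29.23. Check: 26.59 m/s is already in m/s. 1 cm/s = 0.01 m/s, so 263.6 cm/s = 263.6 * 0.01 = 2.636 m/s. Sum: 26.59 + 2.636 = 29.226 m/s. Result: 29.226 m/s ≈ 29.23 m/s (4 s.f.).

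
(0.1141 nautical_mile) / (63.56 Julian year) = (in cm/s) 1.054e-05. Check: 1 nautical_mile = 1852 m, so 0.1141 nautical_mile = 0.1141 * 1852 = 211.3132 m. 1 Julian year = 31557600 s, so 63.56 Julian year = 63.56 * 31557600 = 2.0058011e+09 s. Combine: 211.3132 m / 2.0058011e+09 s = 1.0535103e-07 m/s. 1 cm/s = 0.01 m/s, so 1.0535103e-07 m/s = 1.0535103e-07 / 0.01 = 1.0535103e-05 cm/s ≈ 1.054e-05 cm/s (4 s.f.).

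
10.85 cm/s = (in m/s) 0.1085. Check: 1 cm/s = 0.01 m/s, so 10.85 cm/s = 10.85 * 0.01 = 0.1085 m/s. Result: 0.1085 m/s.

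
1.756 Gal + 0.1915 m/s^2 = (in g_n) 1 Gal = 0.01 m/s^2, so 1.756 Gal = 1.756 * 0.01 = 0.01756 m/s^2. 0.1915 m/s^2 is already in m/s^2. Sum: 0.01756 + 0.1915 = 0.20906 m/s^2. 1 g_n = 9.80665 m/s^2, so 0.20906 m/s^2 = 0.20906 / 9.80665 = 0.021318187 g_n ≈ 0.02132 g_n (4 s.f.). Final answer: 0.02132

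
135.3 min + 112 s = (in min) 137.2. Check: 1 min = 60 s, so 135.3 min = 135.3 * 60 = 8118 s. 112 s is already in s. Sum: 8118 + 112 = 8230 s. 1 min = 60 s, so 8230 s = 8230 / 60 = 137.16667 min ≈ 137.2 min (4 s.f.).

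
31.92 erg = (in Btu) 3.025e-09. Check: 1 erg = 1e-07 J, so 31.92 erg = 31.92 * 1e-07 = 3.192e-06 J. 1 Btu = 1055.0559 J, so 3.192e-06 J = 3.192e-06 / 1055.0559 = 3.0254322e-09 Btu ≈ 3.025e-09 Btu (4 s.f.).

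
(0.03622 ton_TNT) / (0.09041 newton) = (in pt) 4.751e+12. Check: 1 ton_TNT = 4.184e+09 J, so 0.03622 ton_TNT = 0.03622 * 4.184e+09 = 1.5154448e+08 J. 0.09041 newton = 0.09041 N. Combine: 1.5154448e+08 J / 0.09041 N = 1.6761916e+09 m. 1 pt = 0.00035277778 m, so 1.6761916e+09 m = 1.6761916e+09 / 0.00035277778 = 4.7514092e+12 pt ≈ 4.751e+12 pt (4 s.f.).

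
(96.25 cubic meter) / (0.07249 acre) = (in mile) 96.25 cubic meter = 96.25 m^3. 1 acre = 4046.8564 m^2, so 0.07249 acre = 0.07249 * 4046.8564 = 293.35662 m^2. Combine: 96.25 m^3 / 293.35662 m^2 = 0.32809895 m. 1 mile = 1609.344 m, so 0.32809895 m = 0.32809895 / 1609.344 = 0.00020387124 mile ≈ 0.0002039 mile (4 s.f.). Final answer: 0.0002039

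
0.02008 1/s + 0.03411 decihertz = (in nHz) 2.349e+07. Check: 0.02008 1/s = 0.02008 Hz. 1 decihertz = 0.1 Hz, so 0.03411 decihertz = 0.03411 * 0.1 = 0.003411 Hz. Sum: 0.02008 + 0.003411 = 0.023491 Hz. 1 nHz = 1e-09 Hz, so 0.023491 Hz = 0.023491 / 1e-09 = 23491000 nHz ≈ 2.349e+07 nHz (4 s.f.).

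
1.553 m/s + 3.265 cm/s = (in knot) 3.082. Check: 1.553 m/s is already in m/s. 1 cm/s = 0.01 m/s, so 3.265 cm/s = 3.265 * 0.01 = 0.03265 m/s. Sum: 1.553 + 0.03265 = 1.58565 m/s. 1 knot = 0.51444444 m/s, so 1.58565 m/s = 1.58565 / 0.51444444 = 3.082257 knot ≈ 3.082 knot (4 s.f.).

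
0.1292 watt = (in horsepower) 0.1292 watt = 0.1292 W. 1 horsepower = 745.69987 W, so 0.1292 W = 0.1292 / 745.69987 = 0.00017326005 horsepower ≈ 0.0001733 horsepower (4 s.f.). Final answer: 0.0001733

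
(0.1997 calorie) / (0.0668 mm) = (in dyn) 1 calorie = 4.184 J, so 0.1997 calorie = 0.1997 * 4.184 = 0.8355448 J. 1 mm = 0.001 m, so 0.0668 mm = 0.0668 * 0.001 = 6.68e-05 m. Combine: 0.8355448 J / 6.68e-05 m = 12508.156 N. 1 dyn = 1e-05 N, so 12508.156 N = 12508.156 / 1e-05 = 1.2508156e+09 dyn ≈ 1.251e+09 dyn (4 s.f.). Final answer: 1.251e+09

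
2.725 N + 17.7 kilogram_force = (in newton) 2.725 N is already in N. 1 kilogram_force = 9.80665 N, so 17.7 kilogram_force = 17.7 * 9.80665 = 173.5777 N. Sum: 2.725 + 173.5777 = 176.3027 N. 176.3027 N = 176.3027 newton ≈ 176.3 newton (4 s.f.). Final answer: 176.3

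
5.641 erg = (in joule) 5.641e-07. Check: 1 erg = 1e-07 J, so 5.641 erg = 5.641 * 1e-07 = 5.641e-07 J. 5.641e-07 J = 5.641e-07 joule.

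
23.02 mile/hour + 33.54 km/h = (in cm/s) 1961. Check: 1 mile/hour = 0.44704 m/s, so 23.02 mile/hour = 23.02 * 0.44704 = 10.290861 m/s. 1 km/h = 0.27777778 m/s, so 33.54 km/h = 33.54 * 0.27777778 = 9.3166667 m/s. Sum: 10.290861 + 9.3166667 = 19.607527 m/s. 1 cm/s = 0.01 m/s, so 19.607527 m/s = 19.607527 / 0.01 = 1960.7527 cm/s ≈ 1961 cm/s (4 s.f.).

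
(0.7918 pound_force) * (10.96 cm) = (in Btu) 0.0003659. Check: 1 pound_force = 4.4482216 N, so 0.7918 pound_force = 0.7918 * 4.4482216 = 3.5221019 N. 1 cm = 0.01 m, so 10.96 cm = 10.96 * 0.01 = 0.1096 m. Combine: 3.5221019 N * 0.1096 m = 0.38602237 J. 1 Btu = 1055.0559 J, so 0.38602237 J = 0.38602237 / 1055.0559 = 0.00036587861 Btu ≈ 0.0003659 Btu (4 s.f.).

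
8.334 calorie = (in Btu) 1 calorie = 4.184 J, so 8.334 calorie = 8.334 * 4.184 = 34.869456 J. 1 Btu = 1055.0559 J, so 34.869456 J = 34.869456 / 1055.0559 = 0.033049867 Btu ≈ 0.03305 Btu (4 s.f.). Final answer: 0.03305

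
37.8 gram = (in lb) 0.08333. Check: 1 gram = 0.001 kg, so 37.8 gram = 37.8 * 0.001 = 0.0378 kg. 1 lb = 0.45359237 kg, so 0.0378 kg = 0.0378 / 0.45359237 = 0.083334735 lb ≈ 0.08333 lb (4 s.f.).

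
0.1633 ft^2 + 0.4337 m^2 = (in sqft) 1 ft^2 = 0.09290304 m^2, so 0.1633 ft^2 = 0.1633 * 0.09290304 = 0.015171066 m^2. 0.4337 m^2 is already in m^2. Sum: 0.015171066 + 0.4337 = 0.44887107 m^2. 1 sqft = 0.09290304 m^2, so 0.44887107 m^2 = 0.44887107 / 0.09290304 = 4.8316079 sqft ≈ 4.832 sqft (4 s.f.). Final answer: 4.832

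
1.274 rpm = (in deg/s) 1 rpm = 0.10471976 rad/s, so 1.274 rpm = 1.274 * 0.10471976 = 0.13341297 rad/s. 1 deg/s = 0.017453293 rad/s, so 0.13341297 rad/s = 0.13341297 / 0.017453293 = 7.644 deg/s. Final answer: 7.644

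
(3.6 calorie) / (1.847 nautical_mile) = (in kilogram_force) 1 calorie = 4.184 J, so 3.6 calorie = 3.6 * 4.184 = 15.0624 J. 1 nautical_mile = 1852 m, so 1.847 nautical_mile = 1.847 * 1852 = 3420.644 m. Combine: 15.0624 J / 3420.644 m = 0.0044033814 N. 1 kilogram_force = 9.80665 N, so 0.0044033814 N = 0.0044033814 / 9.80665 = 0.00044901994 kilogram_force ≈ 0.000449 kilogram_force (4 s.f.). Final answer: 0.000449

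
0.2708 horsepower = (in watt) 1 horsepower = 745.69987 W, so 0.2708 horsepower = 0.2708 * 745.69987 = 201.93553 W. 201.93553 W = 201.93553 watt ≈ 201.9 watt (4 s.f.). Final answer: 201.9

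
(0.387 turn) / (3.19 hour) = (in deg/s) 1 turn = 6.2831853 rad, so 0.387 turn = 0.387 * 6.2831853 = 2.4315927 rad. 1 hour = 3600 s, so 3.19 hour = 3.19 * 3600 = 11484 s. Combine: 2.4315927 rad / 11484 s = 0.00021173744 rad/s. 1 deg/s = 0.017453293 rad/s, so 0.00021173744 rad/s = 0.00021173744 / 0.017453293 = 0.012131661 deg/s ≈ 0.01213 deg/s (4 s.f.). Final answer: 0.01213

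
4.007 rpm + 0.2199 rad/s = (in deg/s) 1 rpm = 0.10471976 rad/s, so 4.007 rpm = 4.007 * 0.10471976 = 0.41961206 rad/s. 0.2199 rad/s is already in rad/s. Sum: 0.41961206 + 0.2199 = 0.63951206 rad/s. 1 deg/s = 0.017453293 rad/s, so 0.63951206 rad/s = 0.63951206 / 0.017453293 = 36.641342 deg/s ≈ 36.64 deg/s (4 s.f.). Final answer: 36.64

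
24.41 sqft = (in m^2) 1 sqft = 0.09290304 m^2, so 24.41 sqft = 24.41 * 0.09290304 = 2.2677632 m^2. Result: 2.2677632 m^2 ≈ 2.268 m^2 (4 s.f.). Final answer: 2.268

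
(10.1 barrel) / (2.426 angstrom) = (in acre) 1.636e+06. Check: 1 barrel = 0.15898729 m^3, so 10.1 barrel = 10.1 * 0.15898729 = 1.6057717 m^3. 1 angstrom = 1e-10 m, so 2.426 angstrom = 2.426 * 1e-10 = 2.426e-10 m. Combine: 1.6057717 m^3 / 2.426e-10 m = 6.6190094e+09 m^2. 1 acre = 4046.8564 m^2, so 6.6190094e+09 m^2 = 6.6190094e+09 / 4046.8564 = 1635592.8 acre ≈ 1.636e+06 acre (4 s.f.).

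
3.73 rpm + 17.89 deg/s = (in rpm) 6.712. Check: 1 rpm = 0.10471976 rad/s, so 3.73 rpm = 3.73 * 0.10471976 = 0.39060469 rad/s. 1 deg/s = 0.017453293 rad/s, so 17.89 deg/s = 17.89 * 0.017453293 = 0.3122394 rad/s. Sum: 0.39060469 + 0.3122394 = 0.70284409 rad/s. 1 rpm = 0.10471976 rad/s, so 0.70284409 rad/s = 0.70284409 / 0.10471976 = 6.7116667 rpm ≈ 6.712 rpm (4 s.f.).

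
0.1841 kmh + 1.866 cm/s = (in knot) 1 kmh = 0.27777778 m/s, so 0.1841 kmh = 0.1841 * 0.27777778 = 0.051138889 m/s. 1 cm/s = 0.01 m/s, so 1.866 cm/s = 1.866 * 0.01 = 0.01866 m/s. Sum: 0.051138889 + 0.01866 = 0.069798889 m/s. 1 knot = 0.51444444 m/s, so 0.069798889 m/s = 0.069798889 / 0.51444444 = 0.13567819 knot ≈ 0.1357 knot (4 s.f.). Final answer: 0.1357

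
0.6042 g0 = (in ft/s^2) 19.44. Check: 1 g0 = 9.80665 m/s^2, so 0.6042 g0 = 0.6042 * 9.80665 = 5.9251779 m/s^2. 1 ft/s^2 = 0.3048 m/s^2, so 5.9251779 m/s^2 = 5.9251779 / 0.3048 = 19.43956 ft/s^2 ≈ 19.44 ft/s^2 (4 s.f.).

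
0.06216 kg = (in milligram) 6.216e+04. Check: 1 milligram = 1e-06 kg, so 0.06216 kg = 0.06216 / 1e-06 = 62160 milligram ≈ 6.216e+04 milligram (4 s.f.).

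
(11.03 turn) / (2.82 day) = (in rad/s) 0.0002844. Check: 1 turn = 6.2831853 rad, so 11.03 turn = 11.03 * 6.2831853 = 69.303534 rad. 1 day = 86400 s, so 2.82 day = 2.82 * 86400 = 243648 s. Combine: 69.303534 rad / 243648 s = 0.00028444122 rad/s. Result: 0.00028444122 rad/s ≈ 0.0002844 rad/s (4 s.f.).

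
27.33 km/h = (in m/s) 1 km/h = 0.27777778 m/s, so 27.33 km/h = 27.33 * 0.27777778 = 7.5916667 m/s. Result: 7.5916667 m/s ≈ 7.592 m/s (4 s.f.). Final answer: 7.592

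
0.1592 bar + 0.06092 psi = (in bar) 1 bar = 100000 Pa, so 0.1592 bar = 0.1592 * 100000 = 15920 Pa. 1 psi = 6894.7573 Pa, so 0.06092 psi = 0.06092 * 6894.7573 = 420.02861 Pa. Sum: 15920 + 420.02861 = 16340.029 Pa. 1 bar = 100000 Pa, so 16340.029 Pa = 16340.029 / 100000 = 0.16340029 bar ≈ 0.1634 bar (4 s.f.). Final answer: 0.1634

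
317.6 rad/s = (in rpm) 3033. Check: 1 rpm = 0.10471976 rad/s, so 317.6 rad/s = 317.6 / 0.10471976 = 3032.8566 rpm ≈ 3033 rpm (4 s.f.).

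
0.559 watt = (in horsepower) 0.559 watt = 0.559 W. 1 horsepower = 745.69987 W, so 0.559 W = 0.559 / 745.69987 = 0.00074963135 horsepower ≈ 0.0007496 horsepower (4 s.f.). Final answer: 0.0007496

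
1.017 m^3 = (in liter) 1017. Check: 1 liter = 0.001 m^3, so 1.017 m^3 = 1.017 / 0.001 = 1017 liter.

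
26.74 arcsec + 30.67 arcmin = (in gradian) 1 arcsec = 4.8481368e-06 rad, so 26.74 arcsec = 26.74 * 4.8481368e-06 = 0.00012963918 rad. 1 arcmin = 0.00029088821 rad, so 30.67 arcmin = 30.67 * 0.00029088821 = 0.0089215414 rad. Sum: 0.00012963918 + 0.0089215414 = 0.0090511805 rad. 1 gradian = 0.015707963 rad, so 0.0090511805 rad = 0.0090511805 / 0.015707963 = 0.57621605 gradian ≈ 0.5762 gradian (4 s.f.). Final answer: 0.5762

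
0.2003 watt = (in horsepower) 0.0002686. Check: 0.2003 watt = 0.2003 W. 1 horsepower = 745.69987 W, so 0.2003 W = 0.2003 / 745.69987 = 0.00026860672 horsepower ≈ 0.0002686 horsepower (4 s.f.).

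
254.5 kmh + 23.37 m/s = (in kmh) 338.6. Check: 1 kmh = 0.27777778 m/s, so 254.5 kmh = 254.5 * 0.27777778 = 70.694444 m/s. 23.37 m/s is already in m/s. Sum: 70.694444 + 23.37 = 94.064444 m/s. 1 kmh = 0.27777778 m/s, so 94.064444 m/s = 94.064444 / 0.27777778 = 338.632 kmh ≈ 338.6 kmh (4 s.f.).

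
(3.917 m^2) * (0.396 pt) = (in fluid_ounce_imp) 19.26. Check: 3.917 m^2 is already in m^2. 1 pt = 0.00035277778 m, so 0.396 pt = 0.396 * 0.00035277778 = 0.0001397 m. Combine: 3.917 m^2 * 0.0001397 m = 0.0005472049 m^3. 1 fluid_ounce_imp = 2.8413063e-05 m^3, so 0.0005472049 m^3 = 0.0005472049 / 2.8413063e-05 = 19.25892 fluid_ounce_imp ≈ 19.26 fluid_ounce_imp (4 s.f.).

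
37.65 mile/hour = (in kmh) 60.59. Check: 1 mile/hour = 0.44704 m/s, so 37.65 mile/hour = 37.65 * 0.44704 = 16.831056 m/s. 1 kmh = 0.27777778 m/s, so 16.831056 m/s = 16.831056 / 0.27777778 = 60.591802 kmh ≈ 60.59 kmh (4 s.f.).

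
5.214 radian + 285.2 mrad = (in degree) 315.1. Check: 5.214 radian = 5.214 rad. 1 mrad = 0.001 rad, so 285.2 mrad = 285.2 * 0.001 = 0.2852 rad. Sum: 5.214 + 0.2852 = 5.4992 rad. 1 degree = 0.017453293 rad, so 5.4992 rad = 5.4992 / 0.017453293 = 315.08095 degree ≈ 315.1 degree (4 s.f.).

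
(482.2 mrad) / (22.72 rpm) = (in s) 0.2027. Check: 1 mrad = 0.001 rad, so 482.2 mrad = 482.2 * 0.001 = 0.4822 rad. 1 rpm = 0.10471976 rad/s, so 22.72 rpm = 22.72 * 0.10471976 = 2.3792328 rad/s. Combine: 0.4822 rad / 2.3792328 rad/s = 0.20267037 s. Result: 0.20267037 s ≈ 0.2027 s (4 s.f.).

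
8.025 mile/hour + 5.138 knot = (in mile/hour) 1 mile/hour = 0.44704 m/s, so 8.025 mile/hour = 8.025 * 0.44704 = 3.587496 m/s. 1 knot = 0.51444444 m/s, so 5.138 knot = 5.138 * 0.51444444 = 2.6432156 m/s. Sum: 3.587496 + 2.6432156 = 6.2307116 m/s. 1 mile/hour = 0.44704 m/s, so 6.2307116 m/s = 6.2307116 / 0.44704 = 13.937705 mile/hour ≈ 13.94 mile/hour (4 s.f.). Final answer: 13.94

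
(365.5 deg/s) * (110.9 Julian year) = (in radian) 1 deg/s = 0.017453293 rad/s, so 365.5 deg/s = 365.5 * 0.017453293 = 6.3791784 rad/s. 1 Julian year = 31557600 s, so 110.9 Julian year = 110.9 * 31557600 = 3.4997378e+09 s. Combine: 6.3791784 rad/s * 3.4997378e+09 s = 2.2325452e+10 rad. 2.2325452e+10 rad = 2.2325452e+10 radian ≈ 2.233e+10 radian (4 s.f.). Final answer: 2.233e+10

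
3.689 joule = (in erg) 3.689e+07. Check: 3.689 joule = 3.689 J. 1 erg = 1e-07 J, so 3.689 J = 3.689 / 1e-07 = 36890000 erg ≈ 3.689e+07 erg (4 s.f.).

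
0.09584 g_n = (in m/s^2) 1 g_n = 9.80665 m/s^2, so 0.09584 g_n = 0.09584 * 9.80665 = 0.93986934 m/s^2. Result: 0.93986934 m/s^2 ≈ 0.9399 m/s^2 (4 s.f.). Final answer: 0.9399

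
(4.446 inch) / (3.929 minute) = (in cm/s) 1 inch = 0.0254 m, so 4.446 inch = 4.446 * 0.0254 = 0.1129284 m. 1 minute = 60 s, so 3.929 minute = 3.929 * 60 = 235.74 s. Combine: 0.1129284 m / 235.74 s = 0.00047903792 m/s. 1 cm/s = 0.01 m/s, so 0.00047903792 m/s = 0.00047903792 / 0.01 = 0.047903792 cm/s ≈ 0.0479 cm/s (4 s.f.). Final answer: 0.0479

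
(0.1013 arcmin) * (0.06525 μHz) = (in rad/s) 1 arcmin = 0.00029088821 rad, so 0.1013 arcmin = 0.1013 * 0.00029088821 = 2.9466976e-05 rad. 1 μHz = 1e-06 Hz, so 0.06525 μHz = 0.06525 * 1e-06 = 6.525e-08 Hz. Combine: 2.9466976e-05 rad * 6.525e-08 Hz = 1.9227202e-12 rad/s. Result: 1.9227202e-12 rad/s ≈ 1.923e-12 rad/s (4 s.f.). Final answer: 1.923e-12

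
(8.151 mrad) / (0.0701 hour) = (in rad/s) 3.23e-05. Check: 1 mrad = 0.001 rad, so 8.151 mrad = 8.151 * 0.001 = 0.008151 rad. 1 hour = 3600 s, so 0.0701 hour = 0.0701 * 3600 = 252.36 s. Combine: 0.008151 rad / 252.36 s = 3.2299097e-05 rad/s. Result: 3.2299097e-05 rad/s ≈ 3.23e-05 rad/s (4 s.f.).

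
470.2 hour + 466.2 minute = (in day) 19.92. Check: 1 hour = 3600 s, so 470.2 hour = 470.2 * 3600 = 1692720 s. 1 minute = 60 s, so 466.2 minute = 466.2 * 60 = 27972 s. Sum: 1692720 + 27972 = 1720692 s. 1 day = 86400 s, so 1720692 s = 1720692 / 86400 = 19.915417 day ≈ 19.92 day (4 s.f.).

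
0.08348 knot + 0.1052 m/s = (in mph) 1 knot = 0.51444444 m/s, so 0.08348 knot = 0.08348 * 0.51444444 = 0.042945822 m/s. 0.1052 m/s is already in m/s. Sum: 0.042945822 + 0.1052 = 0.14814582 m/s. 1 mph = 0.44704 m/s, so 0.14814582 m/s = 0.14814582 / 0.44704 = 0.33139277 mph ≈ 0.3314 mph (4 s.f.). Final answer: 0.3314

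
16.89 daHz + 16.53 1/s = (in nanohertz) 1 daHz = 10 Hz, so 16.89 daHz = 16.89 * 10 = 168.9 Hz. 16.53 1/s = 16.53 Hz. Sum: 168.9 + 16.53 = 185.43 Hz. 1 nanohertz = 1e-09 Hz, so 185.43 Hz = 185.43 / 1e-09 = 1.8543e+11 nanohertz ≈ 1.854e+11 nanohertz (4 s.f.). Final answer: 1.854e+11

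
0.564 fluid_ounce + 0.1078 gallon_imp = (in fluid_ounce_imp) 1 fluid_ounce = 2.957353e-05 m^3, so 0.564 fluid_ounce = 0.564 * 2.957353e-05 = 1.6679471e-05 m^3. 1 gallon_imp = 0.00454609 m^3, so 0.1078 gallon_imp = 0.1078 * 0.00454609 = 0.0004900685 m^3. Sum: 1.6679471e-05 + 0.0004900685 = 0.00050674797 m^3. 1 fluid_ounce_imp = 2.8413063e-05 m^3, so 0.00050674797 m^3 = 0.00050674797 / 2.8413063e-05 = 17.835035 fluid_ounce_imp ≈ 17.84 fluid_ounce_imp (4 s.f.). Final answer: 17.84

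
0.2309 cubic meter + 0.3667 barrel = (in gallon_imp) 0.2309 cubic meter = 0.2309 m^3. 1 barrel = 0.15898729 m^3, so 0.3667 barrel = 0.3667 * 0.15898729 = 0.058300641 m^3. Sum: 0.2309 + 0.058300641 = 0.28920064 m^3. 1 gallon_imp = 0.00454609 m^3, so 0.28920064 m^3 = 0.28920064 / 0.00454609 = 63.615248 gallon_imp ≈ 63.62 gallon_imp (4 s.f.). Final answer: 63.62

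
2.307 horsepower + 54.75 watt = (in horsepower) 1 horsepower = 745.69987 W, so 2.307 horsepower = 2.307 * 745.69987 = 1720.3296 W. 54.75 watt = 54.75 W. Sum: 1720.3296 + 54.75 = 1775.0796 W. 1 horsepower = 745.69987 W, so 1775.0796 W = 1775.0796 / 745.69987 = 2.380421 horsepower ≈ 2.38 horsepower (4 s.f.). Final answer: 2.38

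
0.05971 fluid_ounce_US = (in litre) 0.001766. Check: 1 fluid_ounce_US = 2.957353e-05 m^3, so 0.05971 fluid_ounce_US = 0.05971 * 2.957353e-05 = 1.7658355e-06 m^3. 1 litre = 0.001 m^3, so 1.7658355e-06 m^3 = 1.7658355e-06 / 0.001 = 0.0017658355 litre ≈ 0.001766 litre (4 s.f.).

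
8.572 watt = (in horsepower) 0.0115. Check: 8.572 watt = 8.572 W. 1 horsepower = 745.69987 W, so 8.572 W = 8.572 / 745.69987 = 0.011495241 horsepower ≈ 0.0115 horsepower (4 s.f.).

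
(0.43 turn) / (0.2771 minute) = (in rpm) 1 turn = 6.2831853 rad, so 0.43 turn = 0.43 * 6.2831853 = 2.7017697 rad. 1 minute = 60 s, so 0.2771 minute = 0.2771 * 60 = 16.626 s. Combine: 2.7017697 rad / 16.626 s = 0.16250269 rad/s. 1 rpm = 0.10471976 rad/s, so 0.16250269 rad/s = 0.16250269 / 0.10471976 = 1.5517864 rpm ≈ 1.552 rpm (4 s.f.). Final answer: 1.552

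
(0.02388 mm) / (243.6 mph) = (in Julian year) 6.949e-15. Check: 1 mm = 0.001 m, so 0.02388 mm = 0.02388 * 0.001 = 2.388e-05 m. 1 mph = 0.44704 m/s, so 243.6 mph = 243.6 * 0.44704 = 108.89894 m/s. Combine: 2.388e-05 m / 108.89894 m/s = 2.1928587e-07 s. 1 Julian year = 31557600 s, so 2.1928587e-07 s = 2.1928587e-07 / 31557600 = 6.94875e-15 Julian year ≈ 6.949e-15 Julian year (4 s.f.).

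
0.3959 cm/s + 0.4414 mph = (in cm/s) 20.13. Check: 1 cm/s = 0.01 m/s, so 0.3959 cm/s = 0.3959 * 0.01 = 0.003959 m/s. 1 mph = 0.44704 m/s, so 0.4414 mph = 0.4414 * 0.44704 = 0.19732346 m/s. Sum: 0.003959 + 0.19732346 = 0.20128246 m/s. 1 cm/s = 0.01 m/s, so 0.20128246 m/s = 0.20128246 / 0.01 = 20.128246 cm/s ≈ 20.13 cm/s (4 s.f.).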